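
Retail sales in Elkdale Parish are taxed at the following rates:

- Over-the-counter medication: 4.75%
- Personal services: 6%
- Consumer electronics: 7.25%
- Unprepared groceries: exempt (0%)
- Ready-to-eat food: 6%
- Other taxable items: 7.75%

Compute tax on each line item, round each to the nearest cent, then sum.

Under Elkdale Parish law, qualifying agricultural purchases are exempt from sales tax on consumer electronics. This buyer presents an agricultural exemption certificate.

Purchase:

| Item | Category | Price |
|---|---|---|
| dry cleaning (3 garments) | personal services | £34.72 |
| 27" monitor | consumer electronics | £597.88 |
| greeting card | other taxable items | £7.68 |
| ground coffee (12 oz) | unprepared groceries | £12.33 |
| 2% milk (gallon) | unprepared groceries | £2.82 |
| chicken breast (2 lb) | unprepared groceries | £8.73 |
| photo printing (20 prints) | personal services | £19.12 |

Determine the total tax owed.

Dry cleaning (3 garments) £34.72: personal services → 6% → £2.08
27" monitor £597.88: consumer electronics, buyer-exempt → 0% → £0.00
Greeting card £7.68: other taxable items → 7.75% → £0.60
Ground coffee (12 oz) £12.33: unprepared groceries → 0% → £0.00
2% milk (gallon) £2.82: unprepared groceries → 0% → £0.00
Chicken breast (2 lb) £8.73: unprepared groceries → 0% → £0.00
Photo printing (20 prints) £19.12: personal services → 6% → £1.15
Total tax = £2.08 + £0.60 + £1.15 = £3.83

£3.83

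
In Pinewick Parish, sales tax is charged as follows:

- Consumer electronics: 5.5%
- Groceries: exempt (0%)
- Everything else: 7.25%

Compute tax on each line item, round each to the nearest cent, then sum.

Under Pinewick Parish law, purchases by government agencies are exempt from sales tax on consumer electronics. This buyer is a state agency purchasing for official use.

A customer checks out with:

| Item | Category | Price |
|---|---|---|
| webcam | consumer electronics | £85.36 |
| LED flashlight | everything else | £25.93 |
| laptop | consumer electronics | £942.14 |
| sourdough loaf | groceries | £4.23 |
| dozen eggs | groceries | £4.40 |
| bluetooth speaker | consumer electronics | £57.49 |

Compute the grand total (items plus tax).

£1121.43

Webcam £85.36: consumer electronics, buyer-exempt → 0% → £0.00
LED flashlight £25.93: everything else → 7.25% → £1.88
Laptop £942.14: consumer electronics, buyer-exempt → 0% → £0.00
Sourdough loaf £4.23: groceries → 0% → £0.00
Dozen eggs £4.40: groceries → 0% → £0.00
Bluetooth speaker £57.49: consumer electronics, buyer-exempt → 0% → £0.00
Subtotal = £1119.55; tax = £1.88; total due = £1121.43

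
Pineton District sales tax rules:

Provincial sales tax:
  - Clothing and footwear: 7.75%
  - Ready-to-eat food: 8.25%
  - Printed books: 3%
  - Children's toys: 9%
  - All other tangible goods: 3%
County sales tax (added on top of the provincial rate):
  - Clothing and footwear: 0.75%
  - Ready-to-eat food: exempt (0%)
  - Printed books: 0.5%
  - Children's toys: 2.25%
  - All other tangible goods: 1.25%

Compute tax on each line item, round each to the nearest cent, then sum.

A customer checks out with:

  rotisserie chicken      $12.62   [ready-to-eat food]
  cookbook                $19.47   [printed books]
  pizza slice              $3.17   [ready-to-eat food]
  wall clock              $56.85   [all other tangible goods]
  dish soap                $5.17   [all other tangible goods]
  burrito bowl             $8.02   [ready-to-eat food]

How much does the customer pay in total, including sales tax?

Rotisserie chicken $12.62: ready-to-eat food → 8.25% + 0% county = 8.25% → $1.04
Cookbook $19.47: printed books → 3% + 0.5% county = 3.5% → $0.68
Pizza slice $3.17: ready-to-eat food → 8.25% + 0% county = 8.25% → $0.26
Wall clock $56.85: all other tangible goods → 3% + 1.25% county = 4.25% → $2.42
Dish soap $5.17: all other tangible goods → 3% + 1.25% county = 4.25% → $0.22
Burrito bowl $8.02: ready-to-eat food → 8.25% + 0% county = 8.25% → $0.66
Subtotal = $105.30; tax = $5.28; total due = $110.58

$110.58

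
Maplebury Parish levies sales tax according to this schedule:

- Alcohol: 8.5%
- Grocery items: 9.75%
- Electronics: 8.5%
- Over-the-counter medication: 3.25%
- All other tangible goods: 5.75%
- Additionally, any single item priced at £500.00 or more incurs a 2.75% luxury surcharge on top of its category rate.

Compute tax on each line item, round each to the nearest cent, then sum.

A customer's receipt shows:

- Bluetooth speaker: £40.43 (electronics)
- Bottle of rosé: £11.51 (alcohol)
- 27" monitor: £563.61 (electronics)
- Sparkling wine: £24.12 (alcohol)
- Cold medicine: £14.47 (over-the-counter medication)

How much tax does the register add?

£70.35

Bluetooth speaker £40.43: electronics → 8.5% → £3.44
Bottle of rosé £11.51: alcohol → 8.5% → £0.98
27" monitor £563.61: electronics → 8.5% + 2.75% surcharge = 11.25% → £63.41
Sparkling wine £24.12: alcohol → 8.5% → £2.05
Cold medicine £14.47: over-the-counter medication → 3.25% → £0.47
Total tax = £3.44 + £0.98 + £63.41 + £2.05 + £0.47 = £70.35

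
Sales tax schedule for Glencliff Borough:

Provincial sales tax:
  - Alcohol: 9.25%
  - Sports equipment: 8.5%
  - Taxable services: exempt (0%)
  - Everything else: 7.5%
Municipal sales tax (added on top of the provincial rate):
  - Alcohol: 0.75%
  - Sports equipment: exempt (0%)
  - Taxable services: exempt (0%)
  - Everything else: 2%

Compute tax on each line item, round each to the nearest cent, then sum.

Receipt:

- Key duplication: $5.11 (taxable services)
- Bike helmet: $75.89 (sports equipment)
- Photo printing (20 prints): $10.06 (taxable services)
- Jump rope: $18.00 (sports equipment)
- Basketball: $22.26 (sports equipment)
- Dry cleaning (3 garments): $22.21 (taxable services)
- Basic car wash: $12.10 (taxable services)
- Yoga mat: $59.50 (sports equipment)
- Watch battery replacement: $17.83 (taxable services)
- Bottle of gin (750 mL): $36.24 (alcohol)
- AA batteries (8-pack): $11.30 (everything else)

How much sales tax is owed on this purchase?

$19.62

Key duplication $5.11: taxable services → 0% + 0% municipal = 0% → $0.00
Bike helmet $75.89: sports equipment → 8.5% + 0% municipal = 8.5% → $6.45
Photo printing (20 prints) $10.06: taxable services → 0% + 0% municipal = 0% → $0.00
Jump rope $18.00: sports equipment → 8.5% + 0% municipal = 8.5% → $1.53
Basketball $22.26: sports equipment → 8.5% + 0% municipal = 8.5% → $1.89
Dry cleaning (3 garments) $22.21: taxable services → 0% + 0% municipal = 0% → $0.00
Basic car wash $12.10: taxable services → 0% + 0% municipal = 0% → $0.00
Yoga mat $59.50: sports equipment → 8.5% + 0% municipal = 8.5% → $5.06
Watch battery replacement $17.83: taxable services → 0% + 0% municipal = 0% → $0.00
Bottle of gin (750 mL) $36.24: alcohol → 9.25% + 0.75% municipal = 10% → $3.62
AA batteries (8-pack) $11.30: everything else → 7.5% + 2% municipal = 9.5% → $1.07
Total tax = $6.45 + $1.53 + $1.89 + $5.06 + $3.62 + $1.07 = $19.62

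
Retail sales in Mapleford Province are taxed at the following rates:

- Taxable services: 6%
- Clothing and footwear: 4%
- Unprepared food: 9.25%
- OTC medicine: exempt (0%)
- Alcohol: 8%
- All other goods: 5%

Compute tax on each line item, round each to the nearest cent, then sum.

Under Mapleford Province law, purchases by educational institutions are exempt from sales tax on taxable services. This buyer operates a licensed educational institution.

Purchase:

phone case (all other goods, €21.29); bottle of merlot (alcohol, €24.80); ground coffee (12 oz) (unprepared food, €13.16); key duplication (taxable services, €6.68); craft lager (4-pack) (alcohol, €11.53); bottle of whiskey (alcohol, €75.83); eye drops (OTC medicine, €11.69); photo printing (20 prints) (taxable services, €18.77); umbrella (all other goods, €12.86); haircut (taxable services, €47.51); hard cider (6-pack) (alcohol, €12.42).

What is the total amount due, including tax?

Phone case €21.29: all other goods → 5% → €1.06
Bottle of merlot €24.80: alcohol → 8% → €1.98
Ground coffee (12 oz) €13.16: unprepared food → 9.25% → €1.22
Key duplication €6.68: taxable services, buyer-exempt → 0% → €0.00
Craft lager (4-pack) €11.53: alcohol → 8% → €0.92
Bottle of whiskey €75.83: alcohol → 8% → €6.07
Eye drops €11.69: OTC medicine → 0% → €0.00
Photo printing (20 prints) €18.77: taxable services, buyer-exempt → 0% → €0.00
Umbrella €12.86: all other goods → 5% → €0.64
Haircut €47.51: taxable services, buyer-exempt → 0% → €0.00
Hard cider (6-pack) €12.42: alcohol → 8% → €0.99
Subtotal = €256.54; tax = €12.88; total due = €269.42

€269.42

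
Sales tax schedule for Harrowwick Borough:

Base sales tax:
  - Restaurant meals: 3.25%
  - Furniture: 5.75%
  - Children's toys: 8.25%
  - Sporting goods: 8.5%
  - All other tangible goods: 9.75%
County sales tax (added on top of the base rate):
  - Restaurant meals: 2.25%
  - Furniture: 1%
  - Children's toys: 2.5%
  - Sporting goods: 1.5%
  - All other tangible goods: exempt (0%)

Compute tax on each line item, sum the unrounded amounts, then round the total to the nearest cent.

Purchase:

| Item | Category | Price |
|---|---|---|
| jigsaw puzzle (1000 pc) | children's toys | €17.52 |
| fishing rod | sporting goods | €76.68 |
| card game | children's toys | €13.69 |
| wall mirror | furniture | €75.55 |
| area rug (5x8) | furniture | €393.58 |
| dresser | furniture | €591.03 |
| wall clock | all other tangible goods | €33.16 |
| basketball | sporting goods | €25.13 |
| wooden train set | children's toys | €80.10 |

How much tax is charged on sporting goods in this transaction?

Fishing rod €76.68: sporting goods → 8.5% + 1.5% county = 10% → €7.668
Basketball €25.13: sporting goods → 8.5% + 1.5% county = 10% → €2.513
Tax on sporting goods: unrounded sum = €10.181 → €10.18

€10.18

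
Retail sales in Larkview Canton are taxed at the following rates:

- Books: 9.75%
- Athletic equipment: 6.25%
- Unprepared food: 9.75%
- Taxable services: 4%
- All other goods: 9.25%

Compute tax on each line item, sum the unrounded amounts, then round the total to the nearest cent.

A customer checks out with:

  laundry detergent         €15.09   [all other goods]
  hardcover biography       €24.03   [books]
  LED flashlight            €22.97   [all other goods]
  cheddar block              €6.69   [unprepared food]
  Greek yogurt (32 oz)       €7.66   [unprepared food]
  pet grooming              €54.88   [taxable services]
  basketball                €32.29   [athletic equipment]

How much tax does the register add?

Laundry detergent €15.09: all other goods → 9.25% → €1.395825
Hardcover biography €24.03: books → 9.75% → €2.342925
LED flashlight €22.97: all other goods → 9.25% → €2.124725
Cheddar block €6.69: unprepared food → 9.75% → €0.652275
Greek yogurt (32 oz) €7.66: unprepared food → 9.75% → €0.74685
Pet grooming €54.88: taxable services → 4% → €2.1952
Basketball €32.29: athletic equipment → 6.25% → €2.018125
Unrounded tax sum = €11.475925 → €11.48

€11.48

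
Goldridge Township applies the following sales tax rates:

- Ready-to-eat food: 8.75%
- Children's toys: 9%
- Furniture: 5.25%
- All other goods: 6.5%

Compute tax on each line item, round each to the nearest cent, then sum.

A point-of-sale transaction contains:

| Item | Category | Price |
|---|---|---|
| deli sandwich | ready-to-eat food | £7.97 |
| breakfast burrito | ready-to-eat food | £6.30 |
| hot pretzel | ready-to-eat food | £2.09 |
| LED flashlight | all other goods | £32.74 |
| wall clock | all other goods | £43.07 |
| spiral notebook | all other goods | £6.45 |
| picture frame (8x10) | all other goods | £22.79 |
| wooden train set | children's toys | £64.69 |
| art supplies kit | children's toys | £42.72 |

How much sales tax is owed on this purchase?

£17.92

Deli sandwich £7.97: ready-to-eat food → 8.75% → £0.70
Breakfast burrito £6.30: ready-to-eat food → 8.75% → £0.55
Hot pretzel £2.09: ready-to-eat food → 8.75% → £0.18
LED flashlight £32.74: all other goods → 6.5% → £2.13
Wall clock £43.07: all other goods → 6.5% → £2.80
Spiral notebook £6.45: all other goods → 6.5% → £0.42
Picture frame (8x10) £22.79: all other goods → 6.5% → £1.48
Wooden train set £64.69: children's toys → 9% → £5.82
Art supplies kit £42.72: children's toys → 9% → £3.84
Total tax = £0.70 + £0.55 + £0.18 + £2.13 + £2.80 + £0.42 + £1.48 + £5.82 + £3.84 = £17.92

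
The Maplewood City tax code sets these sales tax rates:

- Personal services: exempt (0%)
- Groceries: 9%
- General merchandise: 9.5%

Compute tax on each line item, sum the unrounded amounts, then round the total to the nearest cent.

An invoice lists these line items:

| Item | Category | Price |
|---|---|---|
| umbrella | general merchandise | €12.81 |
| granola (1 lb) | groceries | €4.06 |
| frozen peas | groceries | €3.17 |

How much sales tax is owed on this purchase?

€1.87

Umbrella €12.81: general merchandise → 9.5% → €1.21695
Granola (1 lb) €4.06: groceries → 9% → €0.3654
Frozen peas €3.17: groceries → 9% → €0.2853
Unrounded tax sum = €1.86765 → €1.87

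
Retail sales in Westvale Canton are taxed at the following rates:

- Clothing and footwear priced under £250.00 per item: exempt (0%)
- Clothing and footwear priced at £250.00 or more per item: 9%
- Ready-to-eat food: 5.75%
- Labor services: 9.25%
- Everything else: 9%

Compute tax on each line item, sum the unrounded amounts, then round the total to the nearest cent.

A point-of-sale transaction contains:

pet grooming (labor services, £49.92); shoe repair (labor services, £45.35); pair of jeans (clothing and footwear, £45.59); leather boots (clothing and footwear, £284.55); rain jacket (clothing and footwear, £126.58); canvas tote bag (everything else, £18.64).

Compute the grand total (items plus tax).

Pet grooming £49.92: labor services → 9.25% → £4.6176
Shoe repair £45.35: labor services → 9.25% → £4.194875
Pair of jeans £45.59: clothing and footwear, under £250.00 → 0% → £0.00
Leather boots £284.55: clothing and footwear, £250.00 or more → 9% → £25.6095
Rain jacket £126.58: clothing and footwear, under £250.00 → 0% → £0.00
Canvas tote bag £18.64: everything else → 9% → £1.6776
Subtotal = £570.63; unrounded tax = £36.099575 → £36.10; total due = £606.73

£606.73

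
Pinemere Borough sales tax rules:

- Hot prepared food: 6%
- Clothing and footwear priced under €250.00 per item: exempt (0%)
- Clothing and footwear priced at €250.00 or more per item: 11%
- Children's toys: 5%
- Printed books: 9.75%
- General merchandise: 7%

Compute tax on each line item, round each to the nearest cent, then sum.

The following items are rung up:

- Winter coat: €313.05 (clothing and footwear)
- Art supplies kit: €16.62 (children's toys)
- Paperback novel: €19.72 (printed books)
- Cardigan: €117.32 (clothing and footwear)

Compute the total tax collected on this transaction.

€37.19

Winter coat €313.05: clothing and footwear, €250.00 or more → 11% → €34.44
Art supplies kit €16.62: children's toys → 5% → €0.83
Paperback novel €19.72: printed books → 9.75% → €1.92
Cardigan €117.32: clothing and footwear, under €250.00 → 0% → €0.00
Total tax = €34.44 + €0.83 + €1.92 = €37.19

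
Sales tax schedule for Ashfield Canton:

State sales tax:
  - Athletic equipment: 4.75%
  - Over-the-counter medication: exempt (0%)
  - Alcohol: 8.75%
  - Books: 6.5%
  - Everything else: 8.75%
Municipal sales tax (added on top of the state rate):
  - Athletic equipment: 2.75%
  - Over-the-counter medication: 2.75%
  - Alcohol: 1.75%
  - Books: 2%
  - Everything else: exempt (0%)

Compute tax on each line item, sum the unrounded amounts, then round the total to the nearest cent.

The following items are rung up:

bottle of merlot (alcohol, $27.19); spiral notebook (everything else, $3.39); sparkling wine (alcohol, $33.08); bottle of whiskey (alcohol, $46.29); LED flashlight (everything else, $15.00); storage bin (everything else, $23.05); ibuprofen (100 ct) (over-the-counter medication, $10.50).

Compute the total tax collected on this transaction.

$15.10

Bottle of merlot $27.19: alcohol → 8.75% + 1.75% municipal = 10.5% → $2.85495
Spiral notebook $3.39: everything else → 8.75% + 0% municipal = 8.75% → $0.296625
Sparkling wine $33.08: alcohol → 8.75% + 1.75% municipal = 10.5% → $3.4734
Bottle of whiskey $46.29: alcohol → 8.75% + 1.75% municipal = 10.5% → $4.86045
LED flashlight $15.00: everything else → 8.75% + 0% municipal = 8.75% → $1.3125
Storage bin $23.05: everything else → 8.75% + 0% municipal = 8.75% → $2.016875
Ibuprofen (100 ct) $10.50: over-the-counter medication → 0% + 2.75% municipal = 2.75% → $0.28875
Unrounded tax sum = $15.10355 → $15.10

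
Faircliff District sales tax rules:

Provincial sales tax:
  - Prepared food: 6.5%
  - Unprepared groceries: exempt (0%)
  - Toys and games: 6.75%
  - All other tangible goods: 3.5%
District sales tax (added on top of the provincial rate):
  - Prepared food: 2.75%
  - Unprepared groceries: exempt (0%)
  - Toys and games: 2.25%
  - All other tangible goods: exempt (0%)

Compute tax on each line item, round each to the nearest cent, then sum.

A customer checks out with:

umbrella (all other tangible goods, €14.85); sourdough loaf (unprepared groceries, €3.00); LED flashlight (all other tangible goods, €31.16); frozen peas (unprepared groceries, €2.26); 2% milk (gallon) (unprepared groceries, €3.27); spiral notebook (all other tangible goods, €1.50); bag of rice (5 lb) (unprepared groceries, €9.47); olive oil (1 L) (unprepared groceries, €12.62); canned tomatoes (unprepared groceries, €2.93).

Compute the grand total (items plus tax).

€82.72

Umbrella €14.85: all other tangible goods → 3.5% + 0% district = 3.5% → €0.52
Sourdough loaf €3.00: unprepared groceries → 0% + 0% district = 0% → €0.00
LED flashlight €31.16: all other tangible goods → 3.5% + 0% district = 3.5% → €1.09
Frozen peas €2.26: unprepared groceries → 0% + 0% district = 0% → €0.00
2% milk (gallon) €3.27: unprepared groceries → 0% + 0% district = 0% → €0.00
Spiral notebook €1.50: all other tangible goods → 3.5% + 0% district = 3.5% → €0.05
Bag of rice (5 lb) €9.47: unprepared groceries → 0% + 0% district = 0% → €0.00
Olive oil (1 L) €12.62: unprepared groceries → 0% + 0% district = 0% → €0.00
Canned tomatoes €2.93: unprepared groceries → 0% + 0% district = 0% → €0.00
Subtotal = €81.06; tax = €1.66; total due = €82.72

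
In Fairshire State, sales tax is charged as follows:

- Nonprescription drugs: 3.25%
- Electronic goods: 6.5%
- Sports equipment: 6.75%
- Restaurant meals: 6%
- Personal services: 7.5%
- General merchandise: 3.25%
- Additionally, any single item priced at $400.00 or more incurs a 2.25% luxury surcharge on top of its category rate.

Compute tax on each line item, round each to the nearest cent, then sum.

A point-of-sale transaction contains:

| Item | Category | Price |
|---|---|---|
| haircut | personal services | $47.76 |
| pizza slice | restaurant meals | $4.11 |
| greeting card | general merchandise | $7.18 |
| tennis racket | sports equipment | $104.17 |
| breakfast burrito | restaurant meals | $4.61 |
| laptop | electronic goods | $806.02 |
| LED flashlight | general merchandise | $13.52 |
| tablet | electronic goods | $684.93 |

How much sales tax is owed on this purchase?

$142.27

Haircut $47.76: personal services → 7.5% → $3.58
Pizza slice $4.11: restaurant meals → 6% → $0.25
Greeting card $7.18: general merchandise → 3.25% → $0.23
Tennis racket $104.17: sports equipment → 6.75% → $7.03
Breakfast burrito $4.61: restaurant meals → 6% → $0.28
Laptop $806.02: electronic goods → 6.5% + 2.25% surcharge = 8.75% → $70.53
LED flashlight $13.52: general merchandise → 3.25% → $0.44
Tablet $684.93: electronic goods → 6.5% + 2.25% surcharge = 8.75% → $59.93
Total tax = $3.58 + $0.25 + $0.23 + $7.03 + $0.28 + $70.53 + $0.44 + $59.93 = $142.27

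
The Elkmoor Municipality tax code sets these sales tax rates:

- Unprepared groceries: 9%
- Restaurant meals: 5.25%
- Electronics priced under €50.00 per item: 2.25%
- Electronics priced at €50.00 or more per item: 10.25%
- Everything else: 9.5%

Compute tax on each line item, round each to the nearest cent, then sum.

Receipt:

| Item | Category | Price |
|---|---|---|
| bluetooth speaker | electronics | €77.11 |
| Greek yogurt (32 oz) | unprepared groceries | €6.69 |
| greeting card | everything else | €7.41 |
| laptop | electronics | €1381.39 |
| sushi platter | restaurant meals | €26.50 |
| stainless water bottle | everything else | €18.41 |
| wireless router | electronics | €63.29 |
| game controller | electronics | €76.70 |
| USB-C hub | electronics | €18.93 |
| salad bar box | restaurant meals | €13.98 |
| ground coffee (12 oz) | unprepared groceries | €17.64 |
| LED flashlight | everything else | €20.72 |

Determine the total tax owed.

€173.00

Bluetooth speaker €77.11: electronics, €50.00 or more → 10.25% → €7.90
Greek yogurt (32 oz) €6.69: unprepared groceries → 9% → €0.60
Greeting card €7.41: everything else → 9.5% → €0.70
Laptop €1381.39: electronics, €50.00 or more → 10.25% → €141.59
Sushi platter €26.50: restaurant meals → 5.25% → €1.39
Stainless water bottle €18.41: everything else → 9.5% → €1.75
Wireless router €63.29: electronics, €50.00 or more → 10.25% → €6.49
Game controller €76.70: electronics, €50.00 or more → 10.25% → €7.86
USB-C hub €18.93: electronics, under €50.00 → 2.25% → €0.43
Salad bar box €13.98: restaurant meals → 5.25% → €0.73
Ground coffee (12 oz) €17.64: unprepared groceries → 9% → €1.59
LED flashlight €20.72: everything else → 9.5% → €1.97
Total tax = €7.90 + €0.60 + €0.70 + €141.59 + €1.39 + €1.75 + €6.49 + €7.86 + €0.43 + €0.73 + €1.59 + €1.97 = €173.00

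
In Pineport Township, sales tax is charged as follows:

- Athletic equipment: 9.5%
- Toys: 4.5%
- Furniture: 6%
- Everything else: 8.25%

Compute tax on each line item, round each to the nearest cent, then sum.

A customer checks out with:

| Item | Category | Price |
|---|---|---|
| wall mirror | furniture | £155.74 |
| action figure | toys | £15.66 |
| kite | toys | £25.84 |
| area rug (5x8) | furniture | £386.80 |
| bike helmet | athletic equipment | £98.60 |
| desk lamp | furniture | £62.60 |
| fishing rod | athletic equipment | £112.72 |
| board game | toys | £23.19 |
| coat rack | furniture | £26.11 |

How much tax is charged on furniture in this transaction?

£37.88

Wall mirror £155.74: furniture → 6% → £9.34
Area rug (5x8) £386.80: furniture → 6% → £23.21
Desk lamp £62.60: furniture → 6% → £3.76
Coat rack £26.11: furniture → 6% → £1.57
Tax on furniture = £9.34 + £23.21 + £3.76 + £1.57 = £37.88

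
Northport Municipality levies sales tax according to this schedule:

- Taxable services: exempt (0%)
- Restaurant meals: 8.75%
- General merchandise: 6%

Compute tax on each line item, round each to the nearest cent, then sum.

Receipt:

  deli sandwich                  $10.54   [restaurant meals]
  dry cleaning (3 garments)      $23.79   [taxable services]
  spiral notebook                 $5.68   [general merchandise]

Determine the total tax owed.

Deli sandwich $10.54: restaurant meals → 8.75% → $0.92
Dry cleaning (3 garments) $23.79: taxable services → 0% → $0.00
Spiral notebook $5.68: general merchandise → 6% → $0.34
Total tax = $0.92 + $0.34 = $1.26

$1.26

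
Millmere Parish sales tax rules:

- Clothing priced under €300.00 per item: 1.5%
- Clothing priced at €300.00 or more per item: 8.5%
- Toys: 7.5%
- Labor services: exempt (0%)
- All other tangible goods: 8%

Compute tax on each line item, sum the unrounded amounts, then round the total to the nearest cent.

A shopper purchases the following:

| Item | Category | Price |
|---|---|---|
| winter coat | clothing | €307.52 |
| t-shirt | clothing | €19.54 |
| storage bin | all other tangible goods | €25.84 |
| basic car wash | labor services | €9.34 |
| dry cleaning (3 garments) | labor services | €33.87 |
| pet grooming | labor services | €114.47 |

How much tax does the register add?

Winter coat €307.52: clothing, €300.00 or more → 8.5% → €26.1392
T-shirt €19.54: clothing, under €300.00 → 1.5% → €0.2931
Storage bin €25.84: all other tangible goods → 8% → €2.0672
Basic car wash €9.34: labor services → 0% → €0.00
Dry cleaning (3 garments) €33.87: labor services → 0% → €0.00
Pet grooming €114.47: labor services → 0% → €0.00
Unrounded tax sum = €28.4995 → €28.50

€28.50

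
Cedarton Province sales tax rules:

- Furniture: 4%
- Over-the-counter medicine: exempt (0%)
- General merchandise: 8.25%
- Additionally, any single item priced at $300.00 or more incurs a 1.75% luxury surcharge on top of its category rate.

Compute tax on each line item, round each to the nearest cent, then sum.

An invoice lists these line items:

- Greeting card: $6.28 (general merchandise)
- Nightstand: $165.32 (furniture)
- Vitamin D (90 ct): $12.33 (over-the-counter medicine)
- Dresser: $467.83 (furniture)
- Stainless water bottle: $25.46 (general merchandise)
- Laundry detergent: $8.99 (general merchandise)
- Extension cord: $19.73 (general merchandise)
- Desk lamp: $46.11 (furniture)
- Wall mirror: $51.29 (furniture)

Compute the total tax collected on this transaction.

$42.39

Greeting card $6.28: general merchandise → 8.25% → $0.52
Nightstand $165.32: furniture → 4% → $6.61
Vitamin D (90 ct) $12.33: over-the-counter medicine → 0% → $0.00
Dresser $467.83: furniture → 4% + 1.75% surcharge = 5.75% → $26.90
Stainless water bottle $25.46: general merchandise → 8.25% → $2.10
Laundry detergent $8.99: general merchandise → 8.25% → $0.74
Extension cord $19.73: general merchandise → 8.25% → $1.63
Desk lamp $46.11: furniture → 4% → $1.84
Wall mirror $51.29: furniture → 4% → $2.05
Total tax = $0.52 + $6.61 + $26.90 + $2.10 + $0.74 + $1.63 + $1.84 + $2.05 = $42.39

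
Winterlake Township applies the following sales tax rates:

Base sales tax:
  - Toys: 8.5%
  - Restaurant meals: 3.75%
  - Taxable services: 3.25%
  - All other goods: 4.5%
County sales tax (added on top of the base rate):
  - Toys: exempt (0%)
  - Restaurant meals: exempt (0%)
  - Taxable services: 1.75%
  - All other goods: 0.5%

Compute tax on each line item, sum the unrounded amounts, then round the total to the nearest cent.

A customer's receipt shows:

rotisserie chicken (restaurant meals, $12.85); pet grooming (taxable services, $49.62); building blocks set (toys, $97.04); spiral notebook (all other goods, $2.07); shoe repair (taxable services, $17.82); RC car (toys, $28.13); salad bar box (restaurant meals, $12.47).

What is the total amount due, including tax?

Rotisserie chicken $12.85: restaurant meals → 3.75% + 0% county = 3.75% → $0.481875
Pet grooming $49.62: taxable services → 3.25% + 1.75% county = 5% → $2.481
Building blocks set $97.04: toys → 8.5% + 0% county = 8.5% → $8.2484
Spiral notebook $2.07: all other goods → 4.5% + 0.5% county = 5% → $0.1035
Shoe repair $17.82: taxable services → 3.25% + 1.75% county = 5% → $0.891
RC car $28.13: toys → 8.5% + 0% county = 8.5% → $2.39105
Salad bar box $12.47: restaurant meals → 3.75% + 0% county = 3.75% → $0.467625
Subtotal = $220.00; unrounded tax = $15.06445 → $15.06; total due = $235.06

$235.06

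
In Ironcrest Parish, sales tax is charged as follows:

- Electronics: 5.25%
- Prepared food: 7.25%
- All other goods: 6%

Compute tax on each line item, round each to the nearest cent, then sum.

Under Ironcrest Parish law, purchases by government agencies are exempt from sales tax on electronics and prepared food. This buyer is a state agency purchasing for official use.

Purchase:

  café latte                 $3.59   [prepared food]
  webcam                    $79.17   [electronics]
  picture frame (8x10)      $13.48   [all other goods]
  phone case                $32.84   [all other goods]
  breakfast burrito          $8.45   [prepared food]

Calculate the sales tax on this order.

$2.78

Café latte $3.59: prepared food, buyer-exempt → 0% → $0.00
Webcam $79.17: electronics, buyer-exempt → 0% → $0.00
Picture frame (8x10) $13.48: all other goods → 6% → $0.81
Phone case $32.84: all other goods → 6% → $1.97
Breakfast burrito $8.45: prepared food, buyer-exempt → 0% → $0.00
Total tax = $0.81 + $1.97 = $2.78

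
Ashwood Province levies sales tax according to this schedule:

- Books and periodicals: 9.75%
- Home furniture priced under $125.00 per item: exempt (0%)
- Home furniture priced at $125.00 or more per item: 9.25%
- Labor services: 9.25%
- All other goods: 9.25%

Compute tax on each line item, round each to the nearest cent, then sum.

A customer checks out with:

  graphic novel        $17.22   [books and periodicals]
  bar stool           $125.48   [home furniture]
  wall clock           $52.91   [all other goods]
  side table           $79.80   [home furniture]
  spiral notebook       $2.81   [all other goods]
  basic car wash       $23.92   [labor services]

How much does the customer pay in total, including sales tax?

$322.79

Graphic novel $17.22: books and periodicals → 9.75% → $1.68
Bar stool $125.48: home furniture, $125.00 or more → 9.25% → $11.61
Wall clock $52.91: all other goods → 9.25% → $4.89
Side table $79.80: home furniture, under $125.00 → 0% → $0.00
Spiral notebook $2.81: all other goods → 9.25% → $0.26
Basic car wash $23.92: labor services → 9.25% → $2.21
Subtotal = $302.14; tax = $20.65; total due = $322.79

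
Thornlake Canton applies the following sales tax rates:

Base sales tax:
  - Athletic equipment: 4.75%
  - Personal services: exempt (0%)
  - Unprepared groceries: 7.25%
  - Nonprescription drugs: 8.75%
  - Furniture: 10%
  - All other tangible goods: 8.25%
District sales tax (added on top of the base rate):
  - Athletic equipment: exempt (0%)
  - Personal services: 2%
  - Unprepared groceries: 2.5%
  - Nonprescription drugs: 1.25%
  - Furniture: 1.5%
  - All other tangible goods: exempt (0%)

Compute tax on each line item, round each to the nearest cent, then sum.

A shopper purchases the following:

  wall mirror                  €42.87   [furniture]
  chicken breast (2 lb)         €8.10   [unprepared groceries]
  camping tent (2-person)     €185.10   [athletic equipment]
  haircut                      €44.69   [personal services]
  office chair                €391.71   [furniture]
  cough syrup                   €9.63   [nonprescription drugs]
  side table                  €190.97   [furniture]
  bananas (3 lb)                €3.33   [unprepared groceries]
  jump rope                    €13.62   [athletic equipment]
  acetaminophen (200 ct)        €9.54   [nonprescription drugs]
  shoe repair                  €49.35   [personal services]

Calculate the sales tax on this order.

€86.28

Wall mirror €42.87: furniture → 10% + 1.5% district = 11.5% → €4.93
Chicken breast (2 lb) €8.10: unprepared groceries → 7.25% + 2.5% district = 9.75% → €0.79
Camping tent (2-person) €185.10: athletic equipment → 4.75% + 0% district = 4.75% → €8.79
Haircut €44.69: personal services → 0% + 2% district = 2% → €0.89
Office chair €391.71: furniture → 10% + 1.5% district = 11.5% → €45.05
Cough syrup €9.63: nonprescription drugs → 8.75% + 1.25% district = 10% → €0.96
Side table €190.97: furniture → 10% + 1.5% district = 11.5% → €21.96
Bananas (3 lb) €3.33: unprepared groceries → 7.25% + 2.5% district = 9.75% → €0.32
Jump rope €13.62: athletic equipment → 4.75% + 0% district = 4.75% → €0.65
Acetaminophen (200 ct) €9.54: nonprescription drugs → 8.75% + 1.25% district = 10% → €0.95
Shoe repair €49.35: personal services → 0% + 2% district = 2% → €0.99
Total tax = €4.93 + €0.79 + €8.79 + €0.89 + €45.05 + €0.96 + €21.96 + €0.32 + €0.65 + €0.95 + €0.99 = €86.28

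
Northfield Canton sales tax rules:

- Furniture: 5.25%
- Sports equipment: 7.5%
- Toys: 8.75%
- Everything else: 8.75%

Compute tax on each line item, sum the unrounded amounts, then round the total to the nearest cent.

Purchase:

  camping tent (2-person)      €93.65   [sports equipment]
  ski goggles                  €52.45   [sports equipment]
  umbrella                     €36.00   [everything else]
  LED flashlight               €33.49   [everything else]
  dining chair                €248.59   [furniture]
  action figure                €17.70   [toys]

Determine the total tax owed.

Camping tent (2-person) €93.65: sports equipment → 7.5% → €7.02375
Ski goggles €52.45: sports equipment → 7.5% → €3.93375
Umbrella €36.00: everything else → 8.75% → €3.15
LED flashlight €33.49: everything else → 8.75% → €2.930375
Dining chair €248.59: furniture → 5.25% → €13.050975
Action figure €17.70: toys → 8.75% → €1.54875
Unrounded tax sum = €31.6376 → €31.64

€31.64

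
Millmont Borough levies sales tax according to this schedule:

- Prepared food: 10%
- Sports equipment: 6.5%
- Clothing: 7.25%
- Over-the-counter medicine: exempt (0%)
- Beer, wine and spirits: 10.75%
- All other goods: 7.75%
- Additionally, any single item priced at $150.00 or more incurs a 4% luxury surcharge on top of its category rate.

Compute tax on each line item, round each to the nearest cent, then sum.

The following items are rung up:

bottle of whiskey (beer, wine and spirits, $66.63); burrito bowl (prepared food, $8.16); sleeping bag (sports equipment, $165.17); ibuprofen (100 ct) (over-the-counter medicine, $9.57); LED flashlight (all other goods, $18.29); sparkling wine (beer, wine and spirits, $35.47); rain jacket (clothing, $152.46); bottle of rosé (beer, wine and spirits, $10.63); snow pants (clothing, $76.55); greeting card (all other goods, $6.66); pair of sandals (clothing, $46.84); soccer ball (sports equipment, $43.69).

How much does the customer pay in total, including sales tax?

Bottle of whiskey $66.63: beer, wine and spirits → 10.75% → $7.16
Burrito bowl $8.16: prepared food → 10% → $0.82
Sleeping bag $165.17: sports equipment → 6.5% + 4% surcharge = 10.5% → $17.34
Ibuprofen (100 ct) $9.57: over-the-counter medicine → 0% → $0.00
LED flashlight $18.29: all other goods → 7.75% → $1.42
Sparkling wine $35.47: beer, wine and spirits → 10.75% → $3.81
Rain jacket $152.46: clothing → 7.25% + 4% surcharge = 11.25% → $17.15
Bottle of rosé $10.63: beer, wine and spirits → 10.75% → $1.14
Snow pants $76.55: clothing → 7.25% → $5.55
Greeting card $6.66: all other goods → 7.75% → $0.52
Pair of sandals $46.84: clothing → 7.25% → $3.40
Soccer ball $43.69: sports equipment → 6.5% → $2.84
Subtotal = $640.12; tax = $61.15; total due = $701.27

$701.27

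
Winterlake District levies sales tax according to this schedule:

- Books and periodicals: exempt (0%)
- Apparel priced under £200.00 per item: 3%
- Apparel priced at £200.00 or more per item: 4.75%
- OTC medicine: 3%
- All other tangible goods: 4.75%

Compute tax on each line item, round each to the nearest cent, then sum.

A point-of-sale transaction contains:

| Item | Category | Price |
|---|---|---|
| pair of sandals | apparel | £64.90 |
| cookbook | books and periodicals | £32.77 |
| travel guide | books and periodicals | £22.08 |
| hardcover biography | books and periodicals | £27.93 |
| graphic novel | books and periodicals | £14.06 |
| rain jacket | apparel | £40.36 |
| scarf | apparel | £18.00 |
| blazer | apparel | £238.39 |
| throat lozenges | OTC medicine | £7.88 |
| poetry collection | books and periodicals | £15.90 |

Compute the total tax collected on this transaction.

Pair of sandals £64.90: apparel, under £200.00 → 3% → £1.95
Cookbook £32.77: books and periodicals → 0% → £0.00
Travel guide £22.08: books and periodicals → 0% → £0.00
Hardcover biography £27.93: books and periodicals → 0% → £0.00
Graphic novel £14.06: books and periodicals → 0% → £0.00
Rain jacket £40.36: apparel, under £200.00 → 3% → £1.21
Scarf £18.00: apparel, under £200.00 → 3% → £0.54
Blazer £238.39: apparel, £200.00 or more → 4.75% → £11.32
Throat lozenges £7.88: OTC medicine → 3% → £0.24
Poetry collection £15.90: books and periodicals → 0% → £0.00
Total tax = £1.95 + £1.21 + £0.54 + £11.32 + £0.24 = £15.26

£15.26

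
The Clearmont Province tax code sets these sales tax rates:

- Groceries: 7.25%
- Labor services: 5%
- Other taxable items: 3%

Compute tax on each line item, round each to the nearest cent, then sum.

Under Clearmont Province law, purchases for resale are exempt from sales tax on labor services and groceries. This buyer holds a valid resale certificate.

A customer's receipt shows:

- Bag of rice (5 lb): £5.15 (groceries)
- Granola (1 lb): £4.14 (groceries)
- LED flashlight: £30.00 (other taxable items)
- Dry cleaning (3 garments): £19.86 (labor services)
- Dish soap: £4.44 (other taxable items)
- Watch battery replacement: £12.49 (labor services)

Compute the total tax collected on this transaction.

Bag of rice (5 lb) £5.15: groceries, buyer-exempt → 0% → £0.00
Granola (1 lb) £4.14: groceries, buyer-exempt → 0% → £0.00
LED flashlight £30.00: other taxable items → 3% → £0.90
Dry cleaning (3 garments) £19.86: labor services, buyer-exempt → 0% → £0.00
Dish soap £4.44: other taxable items → 3% → £0.13
Watch battery replacement £12.49: labor services, buyer-exempt → 0% → £0.00
Total tax = £0.90 + £0.13 = £1.03

£1.03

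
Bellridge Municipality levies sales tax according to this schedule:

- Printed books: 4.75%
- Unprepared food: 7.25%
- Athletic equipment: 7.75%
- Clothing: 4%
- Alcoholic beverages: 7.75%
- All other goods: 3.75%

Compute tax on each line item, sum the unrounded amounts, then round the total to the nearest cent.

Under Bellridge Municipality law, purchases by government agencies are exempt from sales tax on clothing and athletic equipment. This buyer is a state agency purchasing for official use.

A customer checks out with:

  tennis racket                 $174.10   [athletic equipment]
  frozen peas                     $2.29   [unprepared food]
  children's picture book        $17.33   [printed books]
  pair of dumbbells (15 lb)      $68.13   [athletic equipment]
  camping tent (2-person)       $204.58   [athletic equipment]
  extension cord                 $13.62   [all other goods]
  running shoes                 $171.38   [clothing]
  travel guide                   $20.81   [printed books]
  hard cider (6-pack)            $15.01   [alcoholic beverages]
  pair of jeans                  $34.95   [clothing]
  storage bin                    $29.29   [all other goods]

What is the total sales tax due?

Tennis racket $174.10: athletic equipment, buyer-exempt → 0% → $0.00
Frozen peas $2.29: unprepared food → 7.25% → $0.166025
Children's picture book $17.33: printed books → 4.75% → $0.823175
Pair of dumbbells (15 lb) $68.13: athletic equipment, buyer-exempt → 0% → $0.00
Camping tent (2-person) $204.58: athletic equipment, buyer-exempt → 0% → $0.00
Extension cord $13.62: all other goods → 3.75% → $0.51075
Running shoes $171.38: clothing, buyer-exempt → 0% → $0.00
Travel guide $20.81: printed books → 4.75% → $0.988475
Hard cider (6-pack) $15.01: alcoholic beverages → 7.75% → $1.163275
Pair of jeans $34.95: clothing, buyer-exempt → 0% → $0.00
Storage bin $29.29: all other goods → 3.75% → $1.098375
Unrounded tax sum = $4.750075 → $4.75

$4.75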